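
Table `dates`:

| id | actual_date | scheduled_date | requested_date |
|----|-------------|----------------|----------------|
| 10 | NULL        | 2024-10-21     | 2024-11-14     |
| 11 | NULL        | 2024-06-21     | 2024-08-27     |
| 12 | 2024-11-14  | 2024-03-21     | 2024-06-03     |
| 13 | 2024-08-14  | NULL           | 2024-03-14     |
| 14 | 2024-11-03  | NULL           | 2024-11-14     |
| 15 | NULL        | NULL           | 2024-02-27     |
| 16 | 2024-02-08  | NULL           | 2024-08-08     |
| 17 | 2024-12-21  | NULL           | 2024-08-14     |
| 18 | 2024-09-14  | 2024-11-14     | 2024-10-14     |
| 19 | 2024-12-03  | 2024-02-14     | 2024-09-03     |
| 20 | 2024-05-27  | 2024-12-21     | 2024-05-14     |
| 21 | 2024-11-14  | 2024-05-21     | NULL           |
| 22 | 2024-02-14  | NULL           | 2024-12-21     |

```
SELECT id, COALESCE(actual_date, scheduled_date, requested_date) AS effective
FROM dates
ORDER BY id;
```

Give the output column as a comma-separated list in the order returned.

id=10: actual_date=NULL, scheduled_date=2024-10-21 → 2024-10-21
id=11: actual_date=NULL, scheduled_date=2024-06-21 → 2024-06-21
id=12: actual_date=2024-11-14 → 2024-11-14
id=13: actual_date=2024-08-14 → 2024-08-14
id=14: actual_date=2024-11-03 → 2024-11-03
id=15: actual_date=NULL, scheduled_date=NULL, requested_date=2024-02-27 → 2024-02-27
id=16: actual_date=2024-02-08 → 2024-02-08
id=17: actual_date=2024-12-21 → 2024-12-21
id=18: actual_date=2024-09-14 → 2024-09-14
id=19: actual_date=2024-12-03 → 2024-12-03
id=20: actual_date=2024-05-27 → 2024-05-27
id=21: actual_date=2024-11-14 → 2024-11-14
id=22: actual_date=2024-02-14 → 2024-02-14

2024-10-21, 2024-06-21, 2024-11-14, 2024-08-14, 2024-11-03, 2024-02-27, 2024-02-08, 2024-12-21, 2024-09-14, 2024-12-03, 2024-05-27, 2024-11-14, 2024-02-14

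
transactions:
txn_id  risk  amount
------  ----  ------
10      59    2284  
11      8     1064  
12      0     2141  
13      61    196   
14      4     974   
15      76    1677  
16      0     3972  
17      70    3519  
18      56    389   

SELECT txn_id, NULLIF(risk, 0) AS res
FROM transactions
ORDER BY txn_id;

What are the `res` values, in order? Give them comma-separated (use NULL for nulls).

59, 8, NULL, 61, 4, 76, NULL, 70, 56

txn_id=10: risk=59 vs 0: differ → 59
txn_id=11: risk=8 vs 0: differ → 8
txn_id=12: risk=0 vs 0: equal → NULL
txn_id=13: risk=61 vs 0: differ → 61
txn_id=14: risk=4 vs 0: differ → 4
txn_id=15: risk=76 vs 0: differ → 76
txn_id=16: risk=0 vs 0: equal → NULL
txn_id=17: risk=70 vs 0: differ → 70
txn_id=18: risk=56 vs 0: differ → 56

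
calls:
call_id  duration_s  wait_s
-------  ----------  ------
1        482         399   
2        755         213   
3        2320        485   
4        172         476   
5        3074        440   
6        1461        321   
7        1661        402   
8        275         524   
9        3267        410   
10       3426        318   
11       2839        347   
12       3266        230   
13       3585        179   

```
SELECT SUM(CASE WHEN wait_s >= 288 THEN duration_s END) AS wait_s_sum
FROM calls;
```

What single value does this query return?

call_id=1: ✓ → 482
call_id=2: ✗
call_id=3: ✓ → 2320
call_id=4: ✓ → 172
call_id=5: ✓ → 3074
call_id=6: ✓ → 1461
call_id=7: ✓ → 1661
call_id=8: ✓ → 275
call_id=9: ✓ → 3267
call_id=10: ✓ → 3426
call_id=11: ✓ → 2839
call_id=12: ✗
call_id=13: ✗
wait_s_sum = 482 + 2320 + 172 + 3074 + 1461 + 1661 + 275 + 3267 + 3426 + 2839 = 18977

18977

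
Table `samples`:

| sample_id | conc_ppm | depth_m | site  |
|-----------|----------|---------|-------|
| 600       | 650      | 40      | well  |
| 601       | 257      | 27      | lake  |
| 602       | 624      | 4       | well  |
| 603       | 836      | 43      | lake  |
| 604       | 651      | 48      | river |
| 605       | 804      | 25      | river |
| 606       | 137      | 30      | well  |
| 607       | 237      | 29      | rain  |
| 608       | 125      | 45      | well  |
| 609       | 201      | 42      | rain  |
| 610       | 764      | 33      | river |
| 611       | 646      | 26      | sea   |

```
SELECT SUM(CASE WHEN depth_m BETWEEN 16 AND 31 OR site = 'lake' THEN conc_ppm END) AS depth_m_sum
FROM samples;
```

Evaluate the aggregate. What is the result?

2917

sample_id=600: ✗
sample_id=601: ✓ → 257
sample_id=602: ✗
sample_id=603: ✓ → 836
sample_id=604: ✗
sample_id=605: ✓ → 804
sample_id=606: ✓ → 137
sample_id=607: ✓ → 237
sample_id=608: ✗
sample_id=609: ✗
sample_id=610: ✗
sample_id=611: ✓ → 646
depth_m_sum = 257 + 836 + 804 + 137 + 237 + 646 = 2917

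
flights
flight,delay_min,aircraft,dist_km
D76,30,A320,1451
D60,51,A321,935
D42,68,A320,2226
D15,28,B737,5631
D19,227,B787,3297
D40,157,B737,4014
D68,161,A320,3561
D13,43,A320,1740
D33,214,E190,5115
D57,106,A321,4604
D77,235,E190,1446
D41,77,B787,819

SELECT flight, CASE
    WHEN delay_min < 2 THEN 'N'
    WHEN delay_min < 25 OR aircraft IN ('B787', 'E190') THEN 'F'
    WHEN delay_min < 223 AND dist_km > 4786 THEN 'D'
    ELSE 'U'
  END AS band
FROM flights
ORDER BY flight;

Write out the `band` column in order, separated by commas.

U, D, F, F, U, F, U, U, U, U, U, F

flight=D13: ELSE → U
flight=D15: delay_min < 223 AND dist_km > 4786 → D
flight=D19: delay_min < 25 OR aircraft IN ('B787', 'E190') → F
flight=D33: delay_min < 25 OR aircraft IN ('B787', 'E190') → F
flight=D40: ELSE → U
flight=D41: delay_min < 25 OR aircraft IN ('B787', 'E190') → F
flight=D42: ELSE → U
flight=D57: ELSE → U
flight=D60: ELSE → U
flight=D68: ELSE → U
flight=D76: ELSE → U
flight=D77: delay_min < 25 OR aircraft IN ('B787', 'E190') → F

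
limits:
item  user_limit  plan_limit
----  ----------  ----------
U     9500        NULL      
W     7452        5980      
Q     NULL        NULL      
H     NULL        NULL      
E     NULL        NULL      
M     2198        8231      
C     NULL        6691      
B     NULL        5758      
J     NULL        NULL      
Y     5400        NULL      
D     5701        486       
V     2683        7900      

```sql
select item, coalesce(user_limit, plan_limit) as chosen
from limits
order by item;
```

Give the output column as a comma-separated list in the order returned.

5758, 6691, 5701, NULL, NULL, NULL, 2198, NULL, 9500, 2683, 7452, 5400

item=B: user_limit=NULL, plan_limit=5758 → 5758
item=C: user_limit=NULL, plan_limit=6691 → 6691
item=D: user_limit=5701 → 5701
item=E: user_limit=NULL, plan_limit=NULL (all NULL) → NULL
item=H: user_limit=NULL, plan_limit=NULL (all NULL) → NULL
item=J: user_limit=NULL, plan_limit=NULL (all NULL) → NULL
item=M: user_limit=2198 → 2198
item=Q: user_limit=NULL, plan_limit=NULL (all NULL) → NULL
item=U: user_limit=9500 → 9500
item=V: user_limit=2683 → 2683
item=W: user_limit=7452 → 7452
item=Y: user_limit=5400 → 5400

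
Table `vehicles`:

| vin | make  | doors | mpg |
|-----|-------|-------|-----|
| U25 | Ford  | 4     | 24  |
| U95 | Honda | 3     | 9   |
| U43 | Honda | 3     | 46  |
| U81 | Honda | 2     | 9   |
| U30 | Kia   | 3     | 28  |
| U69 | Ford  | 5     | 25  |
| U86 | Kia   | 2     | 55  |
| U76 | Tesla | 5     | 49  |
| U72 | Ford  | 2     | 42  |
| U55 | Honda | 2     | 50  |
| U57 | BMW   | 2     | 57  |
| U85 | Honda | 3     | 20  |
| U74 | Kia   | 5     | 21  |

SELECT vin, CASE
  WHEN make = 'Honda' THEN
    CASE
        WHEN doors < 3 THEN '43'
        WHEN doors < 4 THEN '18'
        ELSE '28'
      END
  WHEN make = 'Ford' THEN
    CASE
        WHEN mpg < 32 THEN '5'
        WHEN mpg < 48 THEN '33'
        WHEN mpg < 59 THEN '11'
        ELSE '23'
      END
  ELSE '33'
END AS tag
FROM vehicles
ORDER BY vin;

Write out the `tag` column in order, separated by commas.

5, 33, 18, 43, 33, 5, 33, 33, 33, 43, 18, 33, 18

vin=U25: make='Ford' → inner[mpg < 32] → 5
vin=U30: make='Kia' → outer ELSE → 33
vin=U43: make='Honda' → inner[doors < 4] → 18
vin=U55: make='Honda' → inner[doors < 3] → 43
vin=U57: make='BMW' → outer ELSE → 33
vin=U69: make='Ford' → inner[mpg < 32] → 5
vin=U72: make='Ford' → inner[mpg < 48] → 33
vin=U74: make='Kia' → outer ELSE → 33
vin=U76: make='Tesla' → outer ELSE → 33
vin=U81: make='Honda' → inner[doors < 3] → 43
vin=U85: make='Honda' → inner[doors < 4] → 18
vin=U86: make='Kia' → outer ELSE → 33
vin=U95: make='Honda' → inner[doors < 4] → 18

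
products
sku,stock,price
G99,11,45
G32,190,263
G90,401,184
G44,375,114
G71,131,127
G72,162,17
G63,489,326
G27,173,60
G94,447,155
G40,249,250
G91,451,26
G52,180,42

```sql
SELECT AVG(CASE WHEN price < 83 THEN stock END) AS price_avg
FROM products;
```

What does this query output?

195.4

sku=G99: ✓ → 11
sku=G32: ✗
sku=G90: ✗
sku=G44: ✗
sku=G71: ✗
sku=G72: ✓ → 162
sku=G63: ✗
sku=G27: ✓ → 173
sku=G94: ✗
sku=G40: ✗
sku=G91: ✓ → 451
sku=G52: ✓ → 180
price_avg = (11 + 162 + 173 + 451 + 180) / 5 = 195.4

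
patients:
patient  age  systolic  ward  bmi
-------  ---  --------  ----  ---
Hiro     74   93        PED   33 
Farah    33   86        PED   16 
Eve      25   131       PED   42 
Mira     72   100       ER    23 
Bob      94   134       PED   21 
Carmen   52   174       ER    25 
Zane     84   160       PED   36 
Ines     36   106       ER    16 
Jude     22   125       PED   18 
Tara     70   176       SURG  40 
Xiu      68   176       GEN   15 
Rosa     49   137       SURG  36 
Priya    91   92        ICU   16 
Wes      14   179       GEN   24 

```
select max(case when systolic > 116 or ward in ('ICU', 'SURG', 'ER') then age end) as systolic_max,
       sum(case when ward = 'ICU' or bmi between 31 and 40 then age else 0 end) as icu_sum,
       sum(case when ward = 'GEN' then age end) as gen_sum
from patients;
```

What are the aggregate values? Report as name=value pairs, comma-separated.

systolic_max=94, icu_sum=368, gen_sum=82

[systolic_max: systolic > 116 or ward in ('ICU', 'SURG', 'ER')]
patient=Hiro: ✗
patient=Farah: ✗
patient=Eve: ✓ → 25
patient=Mira: ✓ → 72
patient=Bob: ✓ → 94
patient=Carmen: ✓ → 52
patient=Zane: ✓ → 84
patient=Ines: ✓ → 36
patient=Jude: ✓ → 22
patient=Tara: ✓ → 70
patient=Xiu: ✓ → 68
patient=Rosa: ✓ → 49
patient=Priya: ✓ → 91
patient=Wes: ✓ → 14
systolic_max = MAX(25, 72, 94, 52, 84, 36, 22, 70, 68, 49, 91, 14) = 94
—
[icu_sum: ward = 'ICU' or bmi between 31 and 40]
patient=Hiro: ✓ → 74
patient=Farah: ✗
patient=Eve: ✗
patient=Mira: ✗
patient=Bob: ✗
patient=Carmen: ✗
patient=Zane: ✓ → 84
patient=Ines: ✗
patient=Jude: ✗
patient=Tara: ✓ → 70
patient=Xiu: ✗
patient=Rosa: ✓ → 49
patient=Priya: ✓ → 91
patient=Wes: ✗
icu_sum = 74 + 84 + 70 + 49 + 91 = 368
—
[gen_sum: ward = 'GEN']
patient=Hiro: ✗
patient=Farah: ✗
patient=Eve: ✗
patient=Mira: ✗
patient=Bob: ✗
patient=Carmen: ✗
patient=Zane: ✗
patient=Ines: ✗
patient=Jude: ✗
patient=Tara: ✗
patient=Xiu: ✓ → 68
patient=Rosa: ✗
patient=Priya: ✗
patient=Wes: ✓ → 14
gen_sum = 68 + 14 = 82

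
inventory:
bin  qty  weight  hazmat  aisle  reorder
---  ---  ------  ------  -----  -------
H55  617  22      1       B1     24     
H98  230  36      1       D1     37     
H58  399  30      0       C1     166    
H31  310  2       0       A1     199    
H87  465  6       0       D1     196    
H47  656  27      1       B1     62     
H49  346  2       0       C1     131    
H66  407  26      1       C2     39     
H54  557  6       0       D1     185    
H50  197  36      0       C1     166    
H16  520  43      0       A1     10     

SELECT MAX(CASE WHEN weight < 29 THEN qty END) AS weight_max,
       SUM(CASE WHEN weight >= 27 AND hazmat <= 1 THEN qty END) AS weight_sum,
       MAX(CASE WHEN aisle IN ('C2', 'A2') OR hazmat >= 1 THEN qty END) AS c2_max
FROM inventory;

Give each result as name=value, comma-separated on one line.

[weight_max: weight < 29]
bin=H55: ✓ → 617
bin=H98: ✗
bin=H58: ✗
bin=H31: ✓ → 310
bin=H87: ✓ → 465
bin=H47: ✓ → 656
bin=H49: ✓ → 346
bin=H66: ✓ → 407
bin=H54: ✓ → 557
bin=H50: ✗
bin=H16: ✗
weight_max = MAX(617, 310, 465, 656, 346, 407, 557) = 656
—
[weight_sum: weight >= 27 AND hazmat <= 1]
bin=H55: ✗
bin=H98: ✓ → 230
bin=H58: ✓ → 399
bin=H31: ✗
bin=H87: ✗
bin=H47: ✓ → 656
bin=H49: ✗
bin=H66: ✗
bin=H54: ✗
bin=H50: ✓ → 197
bin=H16: ✓ → 520
weight_sum = 230 + 399 + 656 + 197 + 520 = 2002
—
[c2_max: aisle IN ('C2', 'A2') OR hazmat >= 1]
bin=H55: ✓ → 617
bin=H98: ✓ → 230
bin=H58: ✗
bin=H31: ✗
bin=H87: ✗
bin=H47: ✓ → 656
bin=H49: ✗
bin=H66: ✓ → 407
bin=H54: ✗
bin=H50: ✗
bin=H16: ✗
c2_max = MAX(617, 230, 656, 407) = 656

weight_max=656, weight_sum=2002, c2_max=656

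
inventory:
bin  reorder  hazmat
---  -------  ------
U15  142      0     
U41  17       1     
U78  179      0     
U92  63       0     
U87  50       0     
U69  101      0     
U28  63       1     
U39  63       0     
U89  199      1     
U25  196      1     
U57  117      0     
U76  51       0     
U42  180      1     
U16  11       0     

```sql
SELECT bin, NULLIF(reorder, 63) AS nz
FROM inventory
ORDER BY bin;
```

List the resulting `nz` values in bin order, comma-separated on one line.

142, 11, 196, NULL, NULL, 17, 180, 117, 101, 51, 179, 50, 199, NULL

bin=U15: reorder=142 vs 63: differ → 142
bin=U16: reorder=11 vs 63: differ → 11
bin=U25: reorder=196 vs 63: differ → 196
bin=U28: reorder=63 vs 63: equal → NULL
bin=U39: reorder=63 vs 63: equal → NULL
bin=U41: reorder=17 vs 63: differ → 17
bin=U42: reorder=180 vs 63: differ → 180
bin=U57: reorder=117 vs 63: differ → 117
bin=U69: reorder=101 vs 63: differ → 101
bin=U76: reorder=51 vs 63: differ → 51
bin=U78: reorder=179 vs 63: differ → 179
bin=U87: reorder=50 vs 63: differ → 50
bin=U89: reorder=199 vs 63: differ → 199
bin=U92: reorder=63 vs 63: equal → NULL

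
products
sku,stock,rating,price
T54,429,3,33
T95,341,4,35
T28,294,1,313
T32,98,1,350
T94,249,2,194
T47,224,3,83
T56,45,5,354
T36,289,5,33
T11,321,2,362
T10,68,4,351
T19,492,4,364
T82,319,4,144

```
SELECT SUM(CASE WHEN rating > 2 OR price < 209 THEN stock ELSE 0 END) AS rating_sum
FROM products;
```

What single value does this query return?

sku=T54: ✓ → 429
sku=T95: ✓ → 341
sku=T28: ✗
sku=T32: ✗
sku=T94: ✓ → 249
sku=T47: ✓ → 224
sku=T56: ✓ → 45
sku=T36: ✓ → 289
sku=T11: ✗
sku=T10: ✓ → 68
sku=T19: ✓ → 492
sku=T82: ✓ → 319
rating_sum = 429 + 341 + 249 + 224 + 45 + 289 + 68 + 492 + 319 = 2456

2456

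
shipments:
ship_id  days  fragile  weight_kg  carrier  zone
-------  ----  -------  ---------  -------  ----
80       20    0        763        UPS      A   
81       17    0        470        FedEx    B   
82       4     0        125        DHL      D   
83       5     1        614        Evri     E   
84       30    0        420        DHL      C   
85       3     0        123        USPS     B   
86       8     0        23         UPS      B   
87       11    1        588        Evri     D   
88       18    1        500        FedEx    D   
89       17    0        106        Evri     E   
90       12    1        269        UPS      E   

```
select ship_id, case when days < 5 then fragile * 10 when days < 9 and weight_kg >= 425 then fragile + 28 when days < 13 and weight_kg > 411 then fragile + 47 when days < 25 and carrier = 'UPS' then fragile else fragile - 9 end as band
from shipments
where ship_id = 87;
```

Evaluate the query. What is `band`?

ship_id = 87: days=11, fragile=1, weight_kg=588, carrier=Evri, zone=D.
days < 5 → false
days < 9 and weight_kg >= 425 → false
days < 13 and weight_kg > 411 → true → 48

48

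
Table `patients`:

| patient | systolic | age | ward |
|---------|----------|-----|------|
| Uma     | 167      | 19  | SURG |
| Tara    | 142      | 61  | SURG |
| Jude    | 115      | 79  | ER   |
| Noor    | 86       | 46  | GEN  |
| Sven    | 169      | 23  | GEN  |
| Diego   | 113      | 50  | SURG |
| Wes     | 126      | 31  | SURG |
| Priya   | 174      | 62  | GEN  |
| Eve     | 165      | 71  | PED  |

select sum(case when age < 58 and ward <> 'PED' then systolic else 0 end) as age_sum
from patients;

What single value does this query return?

661

patient=Uma: ✓ → 167
patient=Tara: ✗
patient=Jude: ✗
patient=Noor: ✓ → 86
patient=Sven: ✓ → 169
patient=Diego: ✓ → 113
patient=Wes: ✓ → 126
patient=Priya: ✗
patient=Eve: ✗
age_sum = 167 + 86 + 169 + 113 + 126 = 661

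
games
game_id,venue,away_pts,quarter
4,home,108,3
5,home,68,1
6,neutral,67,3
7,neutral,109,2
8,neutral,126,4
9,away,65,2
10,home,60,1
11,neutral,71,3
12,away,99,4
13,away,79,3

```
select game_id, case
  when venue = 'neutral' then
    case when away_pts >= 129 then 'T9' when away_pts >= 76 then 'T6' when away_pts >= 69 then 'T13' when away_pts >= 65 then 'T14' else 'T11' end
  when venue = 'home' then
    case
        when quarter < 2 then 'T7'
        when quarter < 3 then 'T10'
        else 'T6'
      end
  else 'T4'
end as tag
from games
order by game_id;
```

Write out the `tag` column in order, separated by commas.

game_id=4: venue='home' → inner[ELSE] → T6
game_id=5: venue='home' → inner[quarter < 2] → T7
game_id=6: venue='neutral' → inner[away_pts >= 65] → T14
game_id=7: venue='neutral' → inner[away_pts >= 76] → T6
game_id=8: venue='neutral' → inner[away_pts >= 76] → T6
game_id=9: venue='away' → outer ELSE → T4
game_id=10: venue='home' → inner[quarter < 2] → T7
game_id=11: venue='neutral' → inner[away_pts >= 69] → T13
game_id=12: venue='away' → outer ELSE → T4
game_id=13: venue='away' → outer ELSE → T4

T6, T7, T14, T6, T6, T4, T7, T13, T4, T4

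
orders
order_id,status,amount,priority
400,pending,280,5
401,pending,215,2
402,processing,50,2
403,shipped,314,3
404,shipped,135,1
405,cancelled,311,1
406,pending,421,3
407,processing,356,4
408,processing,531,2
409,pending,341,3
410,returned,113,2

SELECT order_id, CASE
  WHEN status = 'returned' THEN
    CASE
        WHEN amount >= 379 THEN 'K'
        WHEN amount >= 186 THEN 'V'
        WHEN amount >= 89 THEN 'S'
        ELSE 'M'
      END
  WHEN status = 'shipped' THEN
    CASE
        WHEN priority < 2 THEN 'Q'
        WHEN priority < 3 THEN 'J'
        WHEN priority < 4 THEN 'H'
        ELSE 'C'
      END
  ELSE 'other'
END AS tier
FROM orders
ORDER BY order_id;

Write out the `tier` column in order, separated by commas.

order_id=400: status='pending' → outer ELSE → other
order_id=401: status='pending' → outer ELSE → other
order_id=402: status='processing' → outer ELSE → other
order_id=403: status='shipped' → inner[priority < 4] → H
order_id=404: status='shipped' → inner[priority < 2] → Q
order_id=405: status='cancelled' → outer ELSE → other
order_id=406: status='pending' → outer ELSE → other
order_id=407: status='processing' → outer ELSE → other
order_id=408: status='processing' → outer ELSE → other
order_id=409: status='pending' → outer ELSE → other
order_id=410: status='returned' → inner[amount >= 89] → S

other, other, other, H, Q, other, other, other, other, other, S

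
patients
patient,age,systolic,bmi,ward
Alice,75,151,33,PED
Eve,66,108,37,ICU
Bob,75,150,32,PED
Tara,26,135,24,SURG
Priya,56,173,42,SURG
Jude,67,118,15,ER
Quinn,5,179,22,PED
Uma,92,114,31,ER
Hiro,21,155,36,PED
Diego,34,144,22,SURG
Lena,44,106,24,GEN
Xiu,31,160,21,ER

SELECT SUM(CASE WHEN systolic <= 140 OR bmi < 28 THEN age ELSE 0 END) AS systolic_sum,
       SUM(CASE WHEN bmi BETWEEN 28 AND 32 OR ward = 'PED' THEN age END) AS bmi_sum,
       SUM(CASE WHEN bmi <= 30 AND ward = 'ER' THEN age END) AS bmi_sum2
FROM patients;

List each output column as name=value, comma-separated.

[systolic_sum: systolic <= 140 OR bmi < 28]
patient=Alice: ✗
patient=Eve: ✓ → 66
patient=Bob: ✗
patient=Tara: ✓ → 26
patient=Priya: ✗
patient=Jude: ✓ → 67
patient=Quinn: ✓ → 5
patient=Uma: ✓ → 92
patient=Hiro: ✗
patient=Diego: ✓ → 34
patient=Lena: ✓ → 44
patient=Xiu: ✓ → 31
systolic_sum = 66 + 26 + 67 + 5 + 92 + 34 + 44 + 31 = 365
—
[bmi_sum: bmi BETWEEN 28 AND 32 OR ward = 'PED']
patient=Alice: ✓ → 75
patient=Eve: ✗
patient=Bob: ✓ → 75
patient=Tara: ✗
patient=Priya: ✗
patient=Jude: ✗
patient=Quinn: ✓ → 5
patient=Uma: ✓ → 92
patient=Hiro: ✓ → 21
patient=Diego: ✗
patient=Lena: ✗
patient=Xiu: ✗
bmi_sum = 75 + 75 + 5 + 92 + 21 = 268
—
[bmi_sum2: bmi <= 30 AND ward = 'ER']
patient=Alice: ✗
patient=Eve: ✗
patient=Bob: ✗
patient=Tara: ✗
patient=Priya: ✗
patient=Jude: ✓ → 67
patient=Quinn: ✗
patient=Uma: ✗
patient=Hiro: ✗
patient=Diego: ✗
patient=Lena: ✗
patient=Xiu: ✓ → 31
bmi_sum2 = 67 + 31 = 98

systolic_sum=365, bmi_sum=268, bmi_sum2=98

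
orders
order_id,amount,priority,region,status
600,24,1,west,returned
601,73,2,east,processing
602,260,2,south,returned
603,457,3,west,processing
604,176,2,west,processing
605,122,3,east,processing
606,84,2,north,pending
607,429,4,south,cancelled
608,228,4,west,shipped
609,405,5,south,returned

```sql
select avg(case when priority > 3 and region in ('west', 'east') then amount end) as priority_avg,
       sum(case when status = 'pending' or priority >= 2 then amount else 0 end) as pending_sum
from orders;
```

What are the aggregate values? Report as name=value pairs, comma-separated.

[priority_avg: priority > 3 and region in ('west', 'east')]
order_id=600: ✗
order_id=601: ✗
order_id=602: ✗
order_id=603: ✗
order_id=604: ✗
order_id=605: ✗
order_id=606: ✗
order_id=607: ✗
order_id=608: ✓ → 228
order_id=609: ✗
priority_avg = 228
—
[pending_sum: status = 'pending' or priority >= 2]
order_id=600: ✗
order_id=601: ✓ → 73
order_id=602: ✓ → 260
order_id=603: ✓ → 457
order_id=604: ✓ → 176
order_id=605: ✓ → 122
order_id=606: ✓ → 84
order_id=607: ✓ → 429
order_id=608: ✓ → 228
order_id=609: ✓ → 405
pending_sum = 73 + 260 + 457 + 176 + 122 + 84 + 429 + 228 + 405 = 2234

priority_avg=228, pending_sum=2234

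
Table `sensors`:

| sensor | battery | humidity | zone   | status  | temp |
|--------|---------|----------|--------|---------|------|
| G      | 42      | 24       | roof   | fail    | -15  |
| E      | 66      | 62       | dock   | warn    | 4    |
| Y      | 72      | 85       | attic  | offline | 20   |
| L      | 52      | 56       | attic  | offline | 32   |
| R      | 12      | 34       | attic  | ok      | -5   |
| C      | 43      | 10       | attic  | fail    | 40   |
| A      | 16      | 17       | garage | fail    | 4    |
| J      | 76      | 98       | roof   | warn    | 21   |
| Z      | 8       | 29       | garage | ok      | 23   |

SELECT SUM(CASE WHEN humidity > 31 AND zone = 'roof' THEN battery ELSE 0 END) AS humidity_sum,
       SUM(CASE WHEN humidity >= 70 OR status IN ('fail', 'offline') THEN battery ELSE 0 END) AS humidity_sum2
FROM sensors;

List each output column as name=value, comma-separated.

humidity_sum=76, humidity_sum2=301

[humidity_sum: humidity > 31 AND zone = 'roof']
sensor=G: ✗
sensor=E: ✗
sensor=Y: ✗
sensor=L: ✗
sensor=R: ✗
sensor=C: ✗
sensor=A: ✗
sensor=J: ✓ → 76
sensor=Z: ✗
humidity_sum = 76
—
[humidity_sum2: humidity >= 70 OR status IN ('fail', 'offline')]
sensor=G: ✓ → 42
sensor=E: ✗
sensor=Y: ✓ → 72
sensor=L: ✓ → 52
sensor=R: ✗
sensor=C: ✓ → 43
sensor=A: ✓ → 16
sensor=J: ✓ → 76
sensor=Z: ✗
humidity_sum2 = 42 + 72 + 52 + 43 + 16 + 76 = 301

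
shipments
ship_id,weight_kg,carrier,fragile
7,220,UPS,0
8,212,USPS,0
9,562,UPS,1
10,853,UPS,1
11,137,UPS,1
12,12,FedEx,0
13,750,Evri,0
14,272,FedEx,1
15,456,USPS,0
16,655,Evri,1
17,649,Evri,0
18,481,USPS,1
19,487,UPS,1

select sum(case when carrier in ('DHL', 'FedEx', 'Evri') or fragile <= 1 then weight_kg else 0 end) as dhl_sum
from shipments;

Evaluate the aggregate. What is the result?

ship_id=7: ✓ → 220
ship_id=8: ✓ → 212
ship_id=9: ✓ → 562
ship_id=10: ✓ → 853
ship_id=11: ✓ → 137
ship_id=12: ✓ → 12
ship_id=13: ✓ → 750
ship_id=14: ✓ → 272
ship_id=15: ✓ → 456
ship_id=16: ✓ → 655
ship_id=17: ✓ → 649
ship_id=18: ✓ → 481
ship_id=19: ✓ → 487
dhl_sum = 220 + 212 + 562 + 853 + 137 + 12 + 750 + 272 + 456 + 655 + 649 + 481 + 487 = 5746

5746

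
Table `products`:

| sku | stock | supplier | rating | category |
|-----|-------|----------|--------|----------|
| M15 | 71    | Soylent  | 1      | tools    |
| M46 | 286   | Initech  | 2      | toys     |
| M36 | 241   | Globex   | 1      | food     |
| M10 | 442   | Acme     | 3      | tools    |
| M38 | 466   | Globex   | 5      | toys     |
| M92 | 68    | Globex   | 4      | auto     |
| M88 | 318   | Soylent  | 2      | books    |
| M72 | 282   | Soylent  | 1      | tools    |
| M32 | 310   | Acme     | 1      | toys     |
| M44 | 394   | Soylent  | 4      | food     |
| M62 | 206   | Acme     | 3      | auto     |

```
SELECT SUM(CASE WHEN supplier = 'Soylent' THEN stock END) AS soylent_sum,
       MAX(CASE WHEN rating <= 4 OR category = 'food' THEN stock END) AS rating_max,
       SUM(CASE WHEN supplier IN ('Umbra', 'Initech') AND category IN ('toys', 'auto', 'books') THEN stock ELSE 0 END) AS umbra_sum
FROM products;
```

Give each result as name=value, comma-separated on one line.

soylent_sum=1065, rating_max=442, umbra_sum=286

[soylent_sum: supplier = 'Soylent']
sku=M15: ✓ → 71
sku=M46: ✗
sku=M36: ✗
sku=M10: ✗
sku=M38: ✗
sku=M92: ✗
sku=M88: ✓ → 318
sku=M72: ✓ → 282
sku=M32: ✗
sku=M44: ✓ → 394
sku=M62: ✗
soylent_sum = 71 + 318 + 282 + 394 = 1065
—
[rating_max: rating <= 4 OR category = 'food']
sku=M15: ✓ → 71
sku=M46: ✓ → 286
sku=M36: ✓ → 241
sku=M10: ✓ → 442
sku=M38: ✗
sku=M92: ✓ → 68
sku=M88: ✓ → 318
sku=M72: ✓ → 282
sku=M32: ✓ → 310
sku=M44: ✓ → 394
sku=M62: ✓ → 206
rating_max = MAX(71, 286, 241, 442, 68, 318, 282, 310, 394, 206) = 442
—
[umbra_sum: supplier IN ('Umbra', 'Initech') AND category IN ('toys', 'auto', 'books')]
sku=M15: ✗
sku=M46: ✓ → 286
sku=M36: ✗
sku=M10: ✗
sku=M38: ✗
sku=M92: ✗
sku=M88: ✗
sku=M72: ✗
sku=M32: ✗
sku=M44: ✗
sku=M62: ✗
umbra_sum = 286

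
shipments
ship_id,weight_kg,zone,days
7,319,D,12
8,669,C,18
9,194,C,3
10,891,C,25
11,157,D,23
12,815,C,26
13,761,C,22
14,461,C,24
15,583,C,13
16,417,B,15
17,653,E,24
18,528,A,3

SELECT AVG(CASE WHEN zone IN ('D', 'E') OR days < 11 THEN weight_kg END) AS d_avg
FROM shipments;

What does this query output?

ship_id=7: ✓ → 319
ship_id=8: ✗
ship_id=9: ✓ → 194
ship_id=10: ✗
ship_id=11: ✓ → 157
ship_id=12: ✗
ship_id=13: ✗
ship_id=14: ✗
ship_id=15: ✗
ship_id=16: ✗
ship_id=17: ✓ → 653
ship_id=18: ✓ → 528
d_avg = (319 + 194 + 157 + 653 + 528) / 5 = 370.2

370.2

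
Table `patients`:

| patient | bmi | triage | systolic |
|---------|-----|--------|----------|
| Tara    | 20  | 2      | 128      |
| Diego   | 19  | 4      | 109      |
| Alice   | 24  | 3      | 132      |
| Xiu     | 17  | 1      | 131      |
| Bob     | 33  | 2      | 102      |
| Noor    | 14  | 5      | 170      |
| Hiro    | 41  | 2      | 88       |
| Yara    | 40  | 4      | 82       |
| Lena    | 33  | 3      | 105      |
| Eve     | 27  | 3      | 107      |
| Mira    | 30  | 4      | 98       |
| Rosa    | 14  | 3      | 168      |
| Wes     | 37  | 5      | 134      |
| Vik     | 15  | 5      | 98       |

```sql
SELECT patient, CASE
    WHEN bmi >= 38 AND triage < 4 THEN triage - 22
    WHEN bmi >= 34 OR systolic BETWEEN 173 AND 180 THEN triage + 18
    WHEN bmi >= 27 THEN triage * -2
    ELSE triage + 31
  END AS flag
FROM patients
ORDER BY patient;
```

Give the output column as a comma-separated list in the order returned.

patient=Alice: ELSE → 34
patient=Bob: bmi >= 27 → -4
patient=Diego: ELSE → 35
patient=Eve: bmi >= 27 → -6
patient=Hiro: bmi >= 38 AND triage < 4 → -20
patient=Lena: bmi >= 27 → -6
patient=Mira: bmi >= 27 → -8
patient=Noor: ELSE → 36
patient=Rosa: ELSE → 34
patient=Tara: ELSE → 33
patient=Vik: ELSE → 36
patient=Wes: bmi >= 34 OR systolic BETWEEN 173 AND 180 → 23
patient=Xiu: ELSE → 32
patient=Yara: bmi >= 34 OR systolic BETWEEN 173 AND 180 → 22

34, -4, 35, -6, -20, -6, -8, 36, 34, 33, 36, 23, 32, 22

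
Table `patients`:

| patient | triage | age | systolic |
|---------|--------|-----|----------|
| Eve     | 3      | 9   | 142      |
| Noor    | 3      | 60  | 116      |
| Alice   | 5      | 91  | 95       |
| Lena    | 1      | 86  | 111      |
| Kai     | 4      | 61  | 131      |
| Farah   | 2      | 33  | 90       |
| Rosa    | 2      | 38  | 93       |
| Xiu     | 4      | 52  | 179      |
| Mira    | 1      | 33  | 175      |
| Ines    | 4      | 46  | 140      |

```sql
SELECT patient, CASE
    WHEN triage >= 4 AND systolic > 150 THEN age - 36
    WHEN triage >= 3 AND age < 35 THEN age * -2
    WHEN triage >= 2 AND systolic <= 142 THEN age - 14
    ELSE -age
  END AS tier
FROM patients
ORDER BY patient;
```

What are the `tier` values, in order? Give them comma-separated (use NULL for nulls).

77, -18, 19, 32, 47, -86, -33, 46, 24, 16

patient=Alice: triage >= 2 AND systolic <= 142 → 77
patient=Eve: triage >= 3 AND age < 35 → -18
patient=Farah: triage >= 2 AND systolic <= 142 → 19
patient=Ines: triage >= 2 AND systolic <= 142 → 32
patient=Kai: triage >= 2 AND systolic <= 142 → 47
patient=Lena: ELSE → -86
patient=Mira: ELSE → -33
patient=Noor: triage >= 2 AND systolic <= 142 → 46
patient=Rosa: triage >= 2 AND systolic <= 142 → 24
patient=Xiu: triage >= 4 AND systolic > 150 → 16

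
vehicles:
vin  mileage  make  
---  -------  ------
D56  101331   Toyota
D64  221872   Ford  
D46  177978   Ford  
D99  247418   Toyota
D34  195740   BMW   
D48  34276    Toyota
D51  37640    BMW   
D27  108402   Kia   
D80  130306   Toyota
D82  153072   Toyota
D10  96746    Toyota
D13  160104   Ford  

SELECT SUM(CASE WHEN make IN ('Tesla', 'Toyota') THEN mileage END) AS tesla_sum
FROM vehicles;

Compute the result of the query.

vin=D56: ✓ → 101331
vin=D64: ✗
vin=D46: ✗
vin=D99: ✓ → 247418
vin=D34: ✗
vin=D48: ✓ → 34276
vin=D51: ✗
vin=D27: ✗
vin=D80: ✓ → 130306
vin=D82: ✓ → 153072
vin=D10: ✓ → 96746
vin=D13: ✗
tesla_sum = 101331 + 247418 + 34276 + 130306 + 153072 + 96746 = 763149

763149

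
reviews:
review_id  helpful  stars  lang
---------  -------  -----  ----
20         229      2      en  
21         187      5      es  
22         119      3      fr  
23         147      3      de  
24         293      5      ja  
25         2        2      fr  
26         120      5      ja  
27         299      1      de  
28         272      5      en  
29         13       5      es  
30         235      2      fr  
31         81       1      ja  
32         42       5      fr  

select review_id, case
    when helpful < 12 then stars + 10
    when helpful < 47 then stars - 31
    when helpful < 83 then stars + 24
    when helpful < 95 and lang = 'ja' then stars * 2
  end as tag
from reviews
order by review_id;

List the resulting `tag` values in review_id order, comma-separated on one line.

review_id=20: (no match → NULL) → NULL
review_id=21: (no match → NULL) → NULL
review_id=22: (no match → NULL) → NULL
review_id=23: (no match → NULL) → NULL
review_id=24: (no match → NULL) → NULL
review_id=25: helpful < 12 → 12
review_id=26: (no match → NULL) → NULL
review_id=27: (no match → NULL) → NULL
review_id=28: (no match → NULL) → NULL
review_id=29: helpful < 47 → -26
review_id=30: (no match → NULL) → NULL
review_id=31: helpful < 83 → 25
review_id=32: helpful < 47 → -26

NULL, NULL, NULL, NULL, NULL, 12, NULL, NULL, NULL, -26, NULL, 25, -26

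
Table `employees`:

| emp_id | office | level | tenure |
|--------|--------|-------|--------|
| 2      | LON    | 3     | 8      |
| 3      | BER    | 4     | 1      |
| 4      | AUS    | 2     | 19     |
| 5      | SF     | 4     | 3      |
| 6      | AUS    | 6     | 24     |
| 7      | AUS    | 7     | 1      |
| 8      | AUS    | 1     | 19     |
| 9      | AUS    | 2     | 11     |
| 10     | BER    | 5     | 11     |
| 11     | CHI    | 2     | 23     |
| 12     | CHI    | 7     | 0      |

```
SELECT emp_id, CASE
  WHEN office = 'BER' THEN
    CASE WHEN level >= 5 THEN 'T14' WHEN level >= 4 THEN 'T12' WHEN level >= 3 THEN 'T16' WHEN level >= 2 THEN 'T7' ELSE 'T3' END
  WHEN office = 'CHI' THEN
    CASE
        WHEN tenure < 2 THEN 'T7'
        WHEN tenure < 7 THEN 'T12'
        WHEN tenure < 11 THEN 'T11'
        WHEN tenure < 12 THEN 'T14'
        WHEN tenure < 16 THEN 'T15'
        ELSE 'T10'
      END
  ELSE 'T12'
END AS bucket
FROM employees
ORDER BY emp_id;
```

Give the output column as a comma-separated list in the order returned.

T12, T12, T12, T12, T12, T12, T12, T12, T14, T10, T7

emp_id=2: office='LON' → outer ELSE → T12
emp_id=3: office='BER' → inner[level >= 4] → T12
emp_id=4: office='AUS' → outer ELSE → T12
emp_id=5: office='SF' → outer ELSE → T12
emp_id=6: office='AUS' → outer ELSE → T12
emp_id=7: office='AUS' → outer ELSE → T12
emp_id=8: office='AUS' → outer ELSE → T12
emp_id=9: office='AUS' → outer ELSE → T12
emp_id=10: office='BER' → inner[level >= 5] → T14
emp_id=11: office='CHI' → inner[ELSE] → T10
emp_id=12: office='CHI' → inner[tenure < 2] → T7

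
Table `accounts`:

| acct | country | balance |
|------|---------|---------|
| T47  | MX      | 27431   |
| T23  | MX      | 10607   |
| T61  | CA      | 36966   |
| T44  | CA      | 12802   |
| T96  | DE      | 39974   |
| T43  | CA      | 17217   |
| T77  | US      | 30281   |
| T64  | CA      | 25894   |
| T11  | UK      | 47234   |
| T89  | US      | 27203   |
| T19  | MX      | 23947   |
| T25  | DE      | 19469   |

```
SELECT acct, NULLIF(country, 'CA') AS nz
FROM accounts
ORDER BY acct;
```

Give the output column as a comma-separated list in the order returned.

UK, MX, MX, DE, NULL, NULL, MX, NULL, NULL, US, US, DE

acct=T11: country=UK vs CA: differ → UK
acct=T19: country=MX vs CA: differ → MX
acct=T23: country=MX vs CA: differ → MX
acct=T25: country=DE vs CA: differ → DE
acct=T43: country=CA vs CA: equal → NULL
acct=T44: country=CA vs CA: equal → NULL
acct=T47: country=MX vs CA: differ → MX
acct=T61: country=CA vs CA: equal → NULL
acct=T64: country=CA vs CA: equal → NULL
acct=T77: country=US vs CA: differ → US
acct=T89: country=US vs CA: differ → US
acct=T96: country=DE vs CA: differ → DE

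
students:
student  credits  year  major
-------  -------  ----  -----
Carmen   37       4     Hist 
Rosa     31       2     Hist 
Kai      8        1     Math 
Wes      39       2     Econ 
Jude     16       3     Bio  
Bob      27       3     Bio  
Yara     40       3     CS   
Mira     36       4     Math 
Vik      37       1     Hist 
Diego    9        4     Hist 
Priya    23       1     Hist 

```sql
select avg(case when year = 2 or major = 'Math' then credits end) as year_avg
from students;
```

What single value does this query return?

student=Carmen: ✗
student=Rosa: ✓ → 31
student=Kai: ✓ → 8
student=Wes: ✓ → 39
student=Jude: ✗
student=Bob: ✗
student=Yara: ✗
student=Mira: ✓ → 36
student=Vik: ✗
student=Diego: ✗
student=Priya: ✗
year_avg = (31 + 8 + 39 + 36) / 4 = 28.5

28.5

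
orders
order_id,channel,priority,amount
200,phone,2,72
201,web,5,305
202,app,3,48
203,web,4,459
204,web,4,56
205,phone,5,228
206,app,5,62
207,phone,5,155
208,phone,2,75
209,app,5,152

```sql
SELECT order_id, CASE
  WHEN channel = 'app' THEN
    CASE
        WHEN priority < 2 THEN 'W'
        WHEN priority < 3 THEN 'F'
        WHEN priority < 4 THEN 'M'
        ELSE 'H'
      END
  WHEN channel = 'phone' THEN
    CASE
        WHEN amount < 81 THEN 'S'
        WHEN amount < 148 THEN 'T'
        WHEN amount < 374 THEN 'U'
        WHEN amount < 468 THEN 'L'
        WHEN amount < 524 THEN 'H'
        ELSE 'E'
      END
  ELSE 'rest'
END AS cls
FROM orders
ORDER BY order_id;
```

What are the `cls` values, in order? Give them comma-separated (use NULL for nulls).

S, rest, M, rest, rest, U, H, U, S, H

order_id=200: channel='phone' → inner[amount < 81] → S
order_id=201: channel='web' → outer ELSE → rest
order_id=202: channel='app' → inner[priority < 4] → M
order_id=203: channel='web' → outer ELSE → rest
order_id=204: channel='web' → outer ELSE → rest
order_id=205: channel='phone' → inner[amount < 374] → U
order_id=206: channel='app' → inner[ELSE] → H
order_id=207: channel='phone' → inner[amount < 374] → U
order_id=208: channel='phone' → inner[amount < 81] → S
order_id=209: channel='app' → inner[ELSE] → H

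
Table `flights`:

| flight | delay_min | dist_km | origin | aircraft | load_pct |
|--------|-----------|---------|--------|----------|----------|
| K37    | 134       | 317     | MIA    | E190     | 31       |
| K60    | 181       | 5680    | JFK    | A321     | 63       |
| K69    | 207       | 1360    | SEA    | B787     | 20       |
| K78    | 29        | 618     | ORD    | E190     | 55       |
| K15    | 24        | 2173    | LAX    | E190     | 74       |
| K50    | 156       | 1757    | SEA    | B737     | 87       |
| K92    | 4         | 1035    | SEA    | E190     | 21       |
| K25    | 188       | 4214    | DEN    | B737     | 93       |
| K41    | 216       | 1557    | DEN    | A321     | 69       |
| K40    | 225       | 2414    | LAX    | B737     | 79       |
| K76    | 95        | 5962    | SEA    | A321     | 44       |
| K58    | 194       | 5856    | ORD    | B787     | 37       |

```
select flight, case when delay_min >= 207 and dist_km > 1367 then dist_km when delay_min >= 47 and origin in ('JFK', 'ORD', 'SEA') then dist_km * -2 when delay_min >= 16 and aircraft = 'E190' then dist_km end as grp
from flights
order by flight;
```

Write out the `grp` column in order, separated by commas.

2173, NULL, 317, 2414, 1557, -3514, -11712, -11360, -2720, -11924, 618, NULL

flight=K15: delay_min >= 16 and aircraft = 'E190' → 2173
flight=K25: (no match → NULL) → NULL
flight=K37: delay_min >= 16 and aircraft = 'E190' → 317
flight=K40: delay_min >= 207 and dist_km > 1367 → 2414
flight=K41: delay_min >= 207 and dist_km > 1367 → 1557
flight=K50: delay_min >= 47 and origin in ('JFK', 'ORD', 'SEA') → -3514
flight=K58: delay_min >= 47 and origin in ('JFK', 'ORD', 'SEA') → -11712
flight=K60: delay_min >= 47 and origin in ('JFK', 'ORD', 'SEA') → -11360
flight=K69: delay_min >= 47 and origin in ('JFK', 'ORD', 'SEA') → -2720
flight=K76: delay_min >= 47 and origin in ('JFK', 'ORD', 'SEA') → -11924
flight=K78: delay_min >= 16 and aircraft = 'E190' → 618
flight=K92: (no match → NULL) → NULL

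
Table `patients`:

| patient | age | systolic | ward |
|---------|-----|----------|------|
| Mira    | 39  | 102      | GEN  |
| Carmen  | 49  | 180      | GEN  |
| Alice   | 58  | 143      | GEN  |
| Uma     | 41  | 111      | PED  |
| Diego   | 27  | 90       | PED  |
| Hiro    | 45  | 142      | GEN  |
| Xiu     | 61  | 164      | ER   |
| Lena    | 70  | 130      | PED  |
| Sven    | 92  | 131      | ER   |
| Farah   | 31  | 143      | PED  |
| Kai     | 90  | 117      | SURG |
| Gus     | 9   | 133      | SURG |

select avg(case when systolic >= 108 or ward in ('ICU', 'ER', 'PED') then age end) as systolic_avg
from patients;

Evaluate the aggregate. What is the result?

patient=Mira: ✗
patient=Carmen: ✓ → 49
patient=Alice: ✓ → 58
patient=Uma: ✓ → 41
patient=Diego: ✓ → 27
patient=Hiro: ✓ → 45
patient=Xiu: ✓ → 61
patient=Lena: ✓ → 70
patient=Sven: ✓ → 92
patient=Farah: ✓ → 31
patient=Kai: ✓ → 90
patient=Gus: ✓ → 9
systolic_avg = (49 + 58 + 41 + 27 + 45 + 61 + 70 + 92 + 31 + 90 + 9) / 11 = 52.0909090909

52.0909090909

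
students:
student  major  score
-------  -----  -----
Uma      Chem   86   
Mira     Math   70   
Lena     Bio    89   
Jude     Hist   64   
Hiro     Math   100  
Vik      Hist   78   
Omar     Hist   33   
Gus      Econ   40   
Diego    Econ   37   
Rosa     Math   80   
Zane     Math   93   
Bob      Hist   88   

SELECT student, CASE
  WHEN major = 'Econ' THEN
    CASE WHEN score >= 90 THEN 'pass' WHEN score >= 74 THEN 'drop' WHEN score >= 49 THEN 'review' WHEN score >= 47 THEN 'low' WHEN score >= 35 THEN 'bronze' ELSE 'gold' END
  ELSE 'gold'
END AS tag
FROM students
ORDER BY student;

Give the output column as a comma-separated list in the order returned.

student=Bob: major='Hist' → outer ELSE → gold
student=Diego: major='Econ' → inner[score >= 35] → bronze
student=Gus: major='Econ' → inner[score >= 35] → bronze
student=Hiro: major='Math' → outer ELSE → gold
student=Jude: major='Hist' → outer ELSE → gold
student=Lena: major='Bio' → outer ELSE → gold
student=Mira: major='Math' → outer ELSE → gold
student=Omar: major='Hist' → outer ELSE → gold
student=Rosa: major='Math' → outer ELSE → gold
student=Uma: major='Chem' → outer ELSE → gold
student=Vik: major='Hist' → outer ELSE → gold
student=Zane: major='Math' → outer ELSE → gold

gold, bronze, bronze, gold, gold, gold, gold, gold, gold, gold, gold, gold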